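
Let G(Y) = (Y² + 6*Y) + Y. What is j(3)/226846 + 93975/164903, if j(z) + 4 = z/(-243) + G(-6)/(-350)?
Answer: 151085612681027/265126265335575 ≈ 0.56986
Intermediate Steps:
G(Y) = Y² + 7*Y
j(z) = -697/175 - z/243 (j(z) = -4 + (z/(-243) - 6*(7 - 6)/(-350)) = -4 + (z*(-1/243) - 6*1*(-1/350)) = -4 + (-z/243 - 6*(-1/350)) = -4 + (-z/243 + 3/175) = -4 + (3/175 - z/243) = -697/175 - z/243)
j(3)/226846 + 93975/164903 = (-697/175 - 1/243*3)/226846 + 93975/164903 = (-697/175 - 1/81)*(1/226846) + 93975*(1/164903) = -56632/14175*1/226846 + 93975/164903 = -28316/1607771025 + 93975/164903 = 151085612681027/265126265335575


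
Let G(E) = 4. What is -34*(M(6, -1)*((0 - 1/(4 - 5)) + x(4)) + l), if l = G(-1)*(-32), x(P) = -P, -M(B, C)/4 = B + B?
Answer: -544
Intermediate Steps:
M(B, C) = -8*B (M(B, C) = -4*(B + B) = -8*B)
l = -128 (l = 4*(-32) = -128)
-34*(M(6, -1)*((0 - 1/(4 - 5)) + x(4)) + l) = -34*((-8*6)*((0 - 1/(4 - 5)) - 1*4) - 128) = -34*(-48*((0 - 1/(-1)) - 4) - 128) = -34*(-48*((0 - 1*(-1)) - 4) - 128) = -34*(-48*((0 + 1) - 4) - 128) = -34*(-48*(1 - 4) - 128) = -34*(-48*(-3) - 128) = -34*(144 - 128) = -34*16 = -544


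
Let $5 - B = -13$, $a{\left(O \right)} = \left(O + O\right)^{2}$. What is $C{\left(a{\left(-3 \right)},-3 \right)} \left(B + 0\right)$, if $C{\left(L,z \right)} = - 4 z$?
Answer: $216$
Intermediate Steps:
$a{\left(O \right)} = 4 O^{2}$ ($a{\left(O \right)} = \left(2 O\right)^{2} = 4 O^{2}$)
$B = 18$ ($B = 5 - -13 = 5 + 13 = 18$)
$C{\left(a{\left(-3 \right)},-3 \right)} \left(B + 0\right) = \left(-4\right) \left(-3\right) \left(18 + 0\right) = 12 \cdot 18 = 216$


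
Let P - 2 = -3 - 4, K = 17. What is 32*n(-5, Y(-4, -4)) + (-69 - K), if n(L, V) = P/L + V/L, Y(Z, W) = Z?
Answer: -142/5 ≈ -28.400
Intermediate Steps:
P = -5 (P = 2 + (-3 - 4) = 2 - 7 = -5)
n(L, V) = -5/L + V/L
32*n(-5, Y(-4, -4)) + (-69 - K) = 32*((-5 - 4)/(-5)) + (-69 - 1*17) = 32*(-⅕*(-9)) + (-69 - 17) = 32*(9/5) - 86 = 288/5 - 86 = -142/5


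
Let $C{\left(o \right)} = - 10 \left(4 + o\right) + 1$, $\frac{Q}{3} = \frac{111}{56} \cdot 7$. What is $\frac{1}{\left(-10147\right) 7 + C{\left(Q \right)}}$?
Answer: $- \frac{4}{285937} \approx -1.3989 \cdot 10^{-5}$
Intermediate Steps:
$Q = \frac{333}{8}$ ($Q = 3 \cdot \frac{111}{56} \cdot 7 = 3 \cdot \frac{111}{8} = \frac{333}{8} \approx 41.625$)
$C{\left(o \right)} = -39 - 10 o$ ($C{\left(o \right)} = \left(-40 - 10 o\right) + 1 = -39 - 10 o$)
$\frac{1}{\left(-10147\right) 7 + C{\left(Q \right)}} = \frac{1}{\left(-10147\right) 7 - \frac{1821}{4}} = \frac{1}{-71029 - \frac{1821}{4}} = \frac{1}{- \frac{285937}{4}} = - \frac{4}{285937}$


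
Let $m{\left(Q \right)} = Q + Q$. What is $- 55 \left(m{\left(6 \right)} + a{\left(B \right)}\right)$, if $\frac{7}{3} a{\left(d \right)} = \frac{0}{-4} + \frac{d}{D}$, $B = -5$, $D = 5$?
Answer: $- \frac{4455}{7} \approx -636.43$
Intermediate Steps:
$a{\left(d \right)} = \frac{3 d}{35}$ ($a{\left(d \right)} = \frac{3 \left(\frac{0}{-4} + \frac{d}{5}\right)}{7} = \frac{3 \left(0 \left(- \frac{1}{4}\right) + d \frac{1}{5}\right)}{7} = \frac{3 \left(0 + \frac{d}{5}\right)}{7} = \frac{3 \frac{d}{5}}{7} = \frac{3 d}{35}$)
$m{\left(Q \right)} = 2 Q$
$- 55 \left(m{\left(6 \right)} + a{\left(B \right)}\right) = - 55 \left(2 \cdot 6 + \frac{3}{35} \left(-5\right)\right) = - 55 \left(12 - \frac{3}{7}\right) = \left(-55\right) \frac{81}{7} = - \frac{4455}{7}$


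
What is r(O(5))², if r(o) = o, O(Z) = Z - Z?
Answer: 0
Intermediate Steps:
O(Z) = 0
r(O(5))² = 0² = 0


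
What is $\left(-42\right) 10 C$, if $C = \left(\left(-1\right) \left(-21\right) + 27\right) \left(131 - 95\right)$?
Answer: $-725760$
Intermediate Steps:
$C = 1728$ ($C = \left(21 + 27\right) 36 = 48 \cdot 36 = 1728$)
$\left(-42\right) 10 C = \left(-42\right) 10 \cdot 1728 = \left(-420\right) 1728 = -725760$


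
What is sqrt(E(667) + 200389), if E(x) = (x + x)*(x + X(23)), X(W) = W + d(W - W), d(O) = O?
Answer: sqrt(1120849) ≈ 1058.7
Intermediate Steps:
X(W) = W (X(W) = W + (W - W) = W + 0 = W)
E(x) = 2*x*(23 + x) (E(x) = (x + x)*(x + 23) = (2*x)*(23 + x) = 2*x*(23 + x))
sqrt(E(667) + 200389) = sqrt(2*667*(23 + 667) + 200389) = sqrt(2*667*690 + 200389) = sqrt(920460 + 200389) = sqrt(1120849)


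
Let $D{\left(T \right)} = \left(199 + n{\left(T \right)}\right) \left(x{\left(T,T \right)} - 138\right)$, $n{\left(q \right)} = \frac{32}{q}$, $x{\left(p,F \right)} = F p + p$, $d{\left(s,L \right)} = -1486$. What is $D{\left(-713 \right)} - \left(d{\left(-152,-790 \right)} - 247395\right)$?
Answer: $\frac{3137887741}{31} \approx 1.0122 \cdot 10^{8}$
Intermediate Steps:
$x{\left(p,F \right)} = p + F p$
$D{\left(T \right)} = \left(-138 + T \left(1 + T\right)\right) \left(199 + \frac{32}{T}\right)$ ($D{\left(T \right)} = \left(199 + \frac{32}{T}\right) \left(T \left(1 + T\right) - 138\right) = \left(199 + \frac{32}{T}\right) \left(-138 + T \left(1 + T\right)\right) = \left(-138 + T \left(1 + T\right)\right) \left(199 + \frac{32}{T}\right)$)
$D{\left(-713 \right)} - \left(d{\left(-152,-790 \right)} - 247395\right) = \left(-27430 - \frac{4416}{-713} + 199 \left(-713\right)^{2} + 231 \left(-713\right)\right) - \left(-1486 - 247395\right) = \left(-27430 - - \frac{192}{31} + 199 \cdot 508369 - 164703\right) - -248881 = \left(-27430 + \frac{192}{31} + 101165431 - 164703\right) + 248881 = \frac{3130172430}{31} + 248881 = \frac{3137887741}{31}$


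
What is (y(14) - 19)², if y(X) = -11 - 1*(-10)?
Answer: 400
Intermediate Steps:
y(X) = -1 (y(X) = -11 + 10 = -1)
(y(14) - 19)² = (-1 - 19)² = (-20)² = 400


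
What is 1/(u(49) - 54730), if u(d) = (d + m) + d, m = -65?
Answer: -1/54697 ≈ -1.8283e-5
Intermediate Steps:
u(d) = -65 + 2*d (u(d) = (d - 65) + d = (-65 + d) + d = -65 + 2*d)
1/(u(49) - 54730) = 1/((-65 + 2*49) - 54730) = 1/((-65 + 98) - 54730) = 1/(33 - 54730) = 1/(-54697) = -1/54697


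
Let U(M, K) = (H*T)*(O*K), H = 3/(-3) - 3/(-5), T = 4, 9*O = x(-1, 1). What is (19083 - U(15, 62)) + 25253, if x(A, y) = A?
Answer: 1994624/45 ≈ 44325.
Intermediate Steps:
O = -⅑ (O = (⅑)*(-1) = -⅑ ≈ -0.11111)
H = -⅖ (H = 3*(-⅓) - 3*(-⅕) = -1 + ⅗ = -⅖ ≈ -0.40000)
U(M, K) = 8*K/45 (U(M, K) = (-⅖*4)*(-K/9) = -(-8)*K/45 = 8*K/45)
(19083 - U(15, 62)) + 25253 = (19083 - 8*62/45) + 25253 = (19083 - 1*496/45) + 25253 = (19083 - 496/45) + 25253 = 858239/45 + 25253 = 1994624/45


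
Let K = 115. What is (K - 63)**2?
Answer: 2704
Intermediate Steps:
(K - 63)**2 = (115 - 63)**2 = 52**2 = 2704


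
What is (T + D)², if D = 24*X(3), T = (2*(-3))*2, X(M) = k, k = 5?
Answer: 11664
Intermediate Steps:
X(M) = 5
T = -12 (T = -6*2 = -12)
D = 120 (D = 24*5 = 120)
(T + D)² = (-12 + 120)² = 108² = 11664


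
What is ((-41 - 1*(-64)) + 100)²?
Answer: 15129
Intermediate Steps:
((-41 - 1*(-64)) + 100)² = ((-41 + 64) + 100)² = (23 + 100)² = 123² = 15129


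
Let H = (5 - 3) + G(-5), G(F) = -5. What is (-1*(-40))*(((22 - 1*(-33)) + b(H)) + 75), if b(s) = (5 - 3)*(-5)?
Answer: 4800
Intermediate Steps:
H = -3 (H = (5 - 3) - 5 = 2 - 5 = -3)
b(s) = -10 (b(s) = 2*(-5) = -10)
(-1*(-40))*(((22 - 1*(-33)) + b(H)) + 75) = (-1*(-40))*(((22 - 1*(-33)) - 10) + 75) = 40*(((22 + 33) - 10) + 75) = 40*((55 - 10) + 75) = 40*(45 + 75) = 40*120 = 4800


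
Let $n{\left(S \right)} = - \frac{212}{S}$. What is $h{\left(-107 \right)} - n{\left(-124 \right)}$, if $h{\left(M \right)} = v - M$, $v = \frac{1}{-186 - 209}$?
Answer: $\frac{1289249}{12245} \approx 105.29$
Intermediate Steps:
$v = - \frac{1}{395}$ ($v = \frac{1}{-395} = - \frac{1}{395} \approx -0.0025316$)
$h{\left(M \right)} = - \frac{1}{395} - M$
$h{\left(-107 \right)} - n{\left(-124 \right)} = \left(- \frac{1}{395} - -107\right) - - \frac{212}{-124} = \left(- \frac{1}{395} + 107\right) - \left(-212\right) \left(- \frac{1}{124}\right) = \frac{42264}{395} - \frac{53}{31} = \frac{1289249}{12245}$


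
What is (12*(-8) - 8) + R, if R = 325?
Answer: 221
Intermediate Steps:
(12*(-8) - 8) + R = (12*(-8) - 8) + 325 = (-96 - 8) + 325 = -104 + 325 = 221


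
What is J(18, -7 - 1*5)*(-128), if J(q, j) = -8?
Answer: 1024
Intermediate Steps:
J(18, -7 - 1*5)*(-128) = -8*(-128) = 1024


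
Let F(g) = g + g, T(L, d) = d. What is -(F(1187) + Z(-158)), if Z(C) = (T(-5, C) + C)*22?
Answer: 4578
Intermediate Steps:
Z(C) = 44*C (Z(C) = (C + C)*22 = (2*C)*22 = 44*C)
F(g) = 2*g
-(F(1187) + Z(-158)) = -(2*1187 + 44*(-158)) = -(2374 - 6952) = -1*(-4578) = 4578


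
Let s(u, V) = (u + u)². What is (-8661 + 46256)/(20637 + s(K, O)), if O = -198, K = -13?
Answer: 37595/21313 ≈ 1.7639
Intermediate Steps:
s(u, V) = 4*u² (s(u, V) = (2*u)² = 4*u²)
(-8661 + 46256)/(20637 + s(K, O)) = (-8661 + 46256)/(20637 + 4*(-13)²) = 37595/(20637 + 4*169) = 37595/(20637 + 676) = 37595/21313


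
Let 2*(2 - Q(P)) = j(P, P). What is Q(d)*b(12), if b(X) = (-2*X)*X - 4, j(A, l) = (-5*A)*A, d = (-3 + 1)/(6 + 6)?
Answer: -10877/18 ≈ -604.28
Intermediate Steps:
d = -⅙ (d = -2/12 = -2*1/12 = -⅙ ≈ -0.16667)
j(A, l) = -5*A²
Q(P) = 2 + 5*P²/2 (Q(P) = 2 - (-5)*P²/2 = 2 + 5*P²/2)
b(X) = -4 - 2*X² (b(X) = -2*X² - 4 = -4 - 2*X²)
Q(d)*b(12) = (2 + 5*(-⅙)²/2)*(-4 - 2*12²) = (2 + (5/2)*(1/36))*(-4 - 2*144) = (2 + 5/72)*(-4 - 288) = (149/72)*(-292) = -10877/18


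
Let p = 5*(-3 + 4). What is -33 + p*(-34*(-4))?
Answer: 647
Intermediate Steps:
p = 5 (p = 5*1 = 5)
-33 + p*(-34*(-4)) = -33 + 5*(-34*(-4)) = -33 + 5*136 = -33 + 680 = 647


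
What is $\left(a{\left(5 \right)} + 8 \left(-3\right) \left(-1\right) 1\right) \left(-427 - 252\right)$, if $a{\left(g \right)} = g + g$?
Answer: $-23086$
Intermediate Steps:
$a{\left(g \right)} = 2 g$
$\left(a{\left(5 \right)} + 8 \left(-3\right) \left(-1\right) 1\right) \left(-427 - 252\right) = \left(2 \cdot 5 + 8 \left(-3\right) \left(-1\right) 1\right) \left(-427 - 252\right) = \left(10 + 8 \cdot 3 \cdot 1\right) \left(-679\right) = \left(10 + 8 \cdot 3\right) \left(-679\right) = \left(10 + 24\right) \left(-679\right) = 34 \left(-679\right) = -23086$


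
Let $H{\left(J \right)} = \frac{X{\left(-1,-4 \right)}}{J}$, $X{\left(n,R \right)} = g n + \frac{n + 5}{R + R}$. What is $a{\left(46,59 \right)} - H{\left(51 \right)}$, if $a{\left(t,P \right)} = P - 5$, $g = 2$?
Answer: $\frac{5513}{102} \approx 54.049$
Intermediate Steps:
$X{\left(n,R \right)} = 2 n + \frac{5 + n}{2 R}$ ($X{\left(n,R \right)} = 2 n + \frac{n + 5}{R + R} = 2 n + \frac{5 + n}{2 R}$)
$a{\left(t,P \right)} = -5 + P$
$H{\left(J \right)} = - \frac{5}{2 J}$ ($H{\left(J \right)} = \frac{\frac{1}{2} \frac{1}{-4} \left(5 - 1 + 4 \left(-4\right) \left(-1\right)\right)}{J} = \frac{\frac{1}{2} \left(- \frac{1}{4}\right) \left(5 - 1 + 16\right)}{J} = \frac{\frac{1}{2} \left(- \frac{1}{4}\right) 20}{J} = - \frac{5}{2 J}$)
$a{\left(46,59 \right)} - H{\left(51 \right)} = \left(-5 + 59\right) - - \frac{5}{2 \cdot 51} = 54 - \left(- \frac{5}{2}\right) \frac{1}{51} = 54 - - \frac{5}{102} = 54 + \frac{5}{102} = \frac{5513}{102}$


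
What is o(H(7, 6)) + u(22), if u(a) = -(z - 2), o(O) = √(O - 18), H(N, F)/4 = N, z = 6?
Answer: -4 + √10 ≈ -0.83772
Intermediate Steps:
H(N, F) = 4*N
o(O) = √(-18 + O)
u(a) = -4 (u(a) = -(6 - 2) = -1*4 = -4)
o(H(7, 6)) + u(22) = √(-18 + 4*7) - 4 = √(-18 + 28) - 4 = √10 - 4 = -4 + √10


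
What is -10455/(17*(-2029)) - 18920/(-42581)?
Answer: 5870545/7854259 ≈ 0.74743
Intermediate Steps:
-10455/(17*(-2029)) - 18920/(-42581) = -10455/(-34493) - 18920*(-1/42581) = -10455*(-1/34493) + 1720/3871 = 615/2029 + 1720/3871 = 5870545/7854259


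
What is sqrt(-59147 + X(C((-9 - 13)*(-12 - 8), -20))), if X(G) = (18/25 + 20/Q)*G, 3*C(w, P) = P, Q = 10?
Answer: I*sqrt(13312155)/15 ≈ 243.24*I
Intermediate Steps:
C(w, P) = P/3
X(G) = 68*G/25 (X(G) = (18/25 + 20/10)*G = (18*(1/25) + 20*(1/10))*G = (18/25 + 2)*G = 68*G/25)
sqrt(-59147 + X(C((-9 - 13)*(-12 - 8), -20))) = sqrt(-59147 + 68*((1/3)*(-20))/25) = sqrt(-59147 + (68/25)*(-20/3)) = sqrt(-59147 - 272/15) = sqrt(-887477/15) = I*sqrt(13312155)/15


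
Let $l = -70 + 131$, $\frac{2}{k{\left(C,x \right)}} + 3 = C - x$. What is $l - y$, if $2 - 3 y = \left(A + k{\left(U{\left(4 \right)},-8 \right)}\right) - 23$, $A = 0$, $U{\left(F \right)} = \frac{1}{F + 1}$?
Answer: $\frac{2059}{39} \approx 52.795$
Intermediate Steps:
$U{\left(F \right)} = \frac{1}{1 + F}$
$k{\left(C,x \right)} = \frac{2}{-3 + C - x}$ ($k{\left(C,x \right)} = \frac{2}{-3 + \left(C - x\right)} = \frac{2}{-3 + C - x}$)
$y = \frac{320}{39}$ ($y = \frac{2}{3} - \frac{\left(0 - \frac{2}{3 - 8 - \frac{1}{1 + 4}}\right) - 23}{3} = \frac{2}{3} - \frac{\left(0 - \frac{2}{3 - 8 - \frac{1}{5}}\right) - 23}{3} = \frac{2}{3} - \frac{\left(0 - \frac{2}{- \frac{26}{5}}\right) - 23}{3} = \frac{2}{3} - \frac{\left(0 - - \frac{5}{13}\right) - 23}{3} = \frac{2}{3} - \frac{\left(0 + \frac{5}{13}\right) - 23}{3} = \frac{2}{3} - \frac{\frac{5}{13} - 23}{3} = \frac{2}{3} - - \frac{98}{13} = \frac{2}{3} + \frac{98}{13} = \frac{320}{39} \approx 8.2051$)
$l = 61$
$l - y = 61 - \frac{320}{39} = \frac{2059}{39}$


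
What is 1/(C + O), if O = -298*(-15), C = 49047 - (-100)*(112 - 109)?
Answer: 1/53817 ≈ 1.8581e-5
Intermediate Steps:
C = 49347 (C = 49047 - (-100)*3 = 49047 - 1*(-300) = 49047 + 300 = 49347)
O = 4470
1/(C + O) = 1/(49347 + 4470) = 1/53817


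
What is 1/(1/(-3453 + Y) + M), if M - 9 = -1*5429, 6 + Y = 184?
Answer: -3275/17750501 ≈ -0.00018450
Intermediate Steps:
Y = 178 (Y = -6 + 184 = 178)
M = -5420 (M = 9 - 1*5429 = 9 - 5429 = -5420)
1/(1/(-3453 + Y) + M) = 1/(1/(-3453 + 178) - 5420) = 1/(1/(-3275) - 5420) = 1/(-1/3275 - 5420) = 1/(-17750501/3275) = -3275/17750501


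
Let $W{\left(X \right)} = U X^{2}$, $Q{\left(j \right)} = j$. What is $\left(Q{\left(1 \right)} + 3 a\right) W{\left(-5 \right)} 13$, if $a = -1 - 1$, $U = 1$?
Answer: $-1625$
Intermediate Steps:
$a = -2$ ($a = -1 - 1 = -2$)
$W{\left(X \right)} = X^{2}$ ($W{\left(X \right)} = 1 X^{2} = X^{2}$)
$\left(Q{\left(1 \right)} + 3 a\right) W{\left(-5 \right)} 13 = \left(1 + 3 \left(-2\right)\right) \left(-5\right)^{2} \cdot 13 = \left(1 - 6\right) 25 \cdot 13 = \left(-5\right) 25 \cdot 13 = \left(-125\right) 13 = -1625$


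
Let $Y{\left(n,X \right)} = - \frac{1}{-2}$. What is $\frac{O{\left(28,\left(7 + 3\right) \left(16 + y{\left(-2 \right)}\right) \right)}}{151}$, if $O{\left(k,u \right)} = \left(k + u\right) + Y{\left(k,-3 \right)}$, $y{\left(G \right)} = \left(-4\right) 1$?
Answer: $\frac{297}{302} \approx 0.98344$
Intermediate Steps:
$y{\left(G \right)} = -4$
$Y{\left(n,X \right)} = \frac{1}{2}$ ($Y{\left(n,X \right)} = \left(-1\right) \left(- \frac{1}{2}\right) = \frac{1}{2}$)
$O{\left(k,u \right)} = \frac{1}{2} + k + u$ ($O{\left(k,u \right)} = \left(k + u\right) + \frac{1}{2} = \frac{1}{2} + k + u$)
$\frac{O{\left(28,\left(7 + 3\right) \left(16 + y{\left(-2 \right)}\right) \right)}}{151} = \frac{\frac{1}{2} + 28 + \left(7 + 3\right) \left(16 - 4\right)}{151} = \left(\frac{1}{2} + 28 + 10 \cdot 12\right) \frac{1}{151} = \left(\frac{1}{2} + 28 + 120\right) \frac{1}{151} = \frac{297}{2} \cdot \frac{1}{151} = \frac{297}{302}$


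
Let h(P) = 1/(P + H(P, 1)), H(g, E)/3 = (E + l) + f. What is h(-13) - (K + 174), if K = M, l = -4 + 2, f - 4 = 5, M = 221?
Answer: -4344/11 ≈ -394.91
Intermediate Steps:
f = 9 (f = 4 + 5 = 9)
l = -2
H(g, E) = 21 + 3*E (H(g, E) = 3*((E - 2) + 9) = 3*((-2 + E) + 9) = 3*(7 + E) = 21 + 3*E)
h(P) = 1/(24 + P) (h(P) = 1/(P + (21 + 3*1)) = 1/(P + (21 + 3)) = 1/(P + 24) = 1/(24 + P))
K = 221
h(-13) - (K + 174) = 1/(24 - 13) - (221 + 174) = 1/11 - 1*395 = 1/11 - 395 = -4344/11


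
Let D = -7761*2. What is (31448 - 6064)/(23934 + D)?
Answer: 6346/2103 ≈ 3.0176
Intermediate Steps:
D = -15522
(31448 - 6064)/(23934 + D) = (31448 - 6064)/(23934 - 15522) = 25384/8412 = 25384*(1/8412) = 6346/2103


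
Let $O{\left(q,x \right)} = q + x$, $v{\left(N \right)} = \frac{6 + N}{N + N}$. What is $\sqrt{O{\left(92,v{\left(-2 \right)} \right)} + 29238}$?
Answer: $\sqrt{29329} \approx 171.26$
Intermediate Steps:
$v{\left(N \right)} = \frac{6 + N}{2 N}$
$\sqrt{O{\left(92,v{\left(-2 \right)} \right)} + 29238} = \sqrt{\left(92 + \frac{6 - 2}{2 \left(-2\right)}\right) + 29238} = \sqrt{\left(92 + \frac{1}{2} \left(- \frac{1}{2}\right) 4\right) + 29238} = \sqrt{\left(92 - 1\right) + 29238} = \sqrt{91 + 29238} = \sqrt{29329}$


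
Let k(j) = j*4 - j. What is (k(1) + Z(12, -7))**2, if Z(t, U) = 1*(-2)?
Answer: 1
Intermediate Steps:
Z(t, U) = -2
k(j) = 3*j (k(j) = 4*j - j = 3*j)
(k(1) + Z(12, -7))**2 = (3*1 - 2)**2 = (3 - 2)**2 = 1**2 = 1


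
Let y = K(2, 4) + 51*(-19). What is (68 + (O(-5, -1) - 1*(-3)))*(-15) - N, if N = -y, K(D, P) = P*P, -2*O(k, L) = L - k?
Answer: -1988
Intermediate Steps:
O(k, L) = k/2 - L/2 (O(k, L) = -(L - k)/2 = k/2 - L/2)
K(D, P) = P**2
y = -953 (y = 4**2 + 51*(-19) = 16 - 969 = -953)
N = 953 (N = -1*(-953) = 953)
(68 + (O(-5, -1) - 1*(-3)))*(-15) - N = (68 + (((1/2)*(-5) - 1/2*(-1)) - 1*(-3)))*(-15) - 1*953 = (68 + ((-5/2 + 1/2) + 3))*(-15) - 953 = (68 + (-2 + 3))*(-15) - 953 = (68 + 1)*(-15) - 953 = 69*(-15) - 953 = -1035 - 953 = -1988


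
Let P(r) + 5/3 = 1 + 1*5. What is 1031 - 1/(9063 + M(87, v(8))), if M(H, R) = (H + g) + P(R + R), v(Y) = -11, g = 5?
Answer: 28329815/27478 ≈ 1031.0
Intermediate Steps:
P(r) = 13/3 (P(r) = -5/3 + (1 + 1*5) = -5/3 + (1 + 5) = -5/3 + 6 = 13/3)
M(H, R) = 28/3 + H (M(H, R) = (H + 5) + 13/3 = (5 + H) + 13/3 = 28/3 + H)
1031 - 1/(9063 + M(87, v(8))) = 1031 - 1/(9063 + (28/3 + 87)) = 1031 - 1/(9063 + 289/3) = 1031 - 1/27478/3 = 1031 - 1*3/27478 = 1031 - 3/27478 = 28329815/27478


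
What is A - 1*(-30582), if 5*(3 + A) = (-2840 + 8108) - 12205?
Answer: 145958/5 ≈ 29192.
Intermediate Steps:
A = -6952/5 (A = -3 + ((-2840 + 8108) - 12205)/5 = -3 + (5268 - 12205)/5 = -3 + (⅕)*(-6937) = -3 - 6937/5 = -6952/5 ≈ -1390.4)
A - 1*(-30582) = -6952/5 - 1*(-30582) = -6952/5 + 30582 = 145958/5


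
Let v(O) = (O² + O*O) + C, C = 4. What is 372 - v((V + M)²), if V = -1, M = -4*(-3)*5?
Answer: -24234354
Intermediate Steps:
M = 60 (M = 12*5 = 60)
v(O) = 4 + 2*O² (v(O) = (O² + O*O) + 4 = (O² + O²) + 4 = 2*O² + 4 = 4 + 2*O²)
372 - v((V + M)²) = 372 - (4 + 2*((-1 + 60)²)²) = 372 - (4 + 2*(59²)²) = 372 - (4 + 2*3481²) = 372 - (4 + 2*12117361) = 372 - (4 + 24234722) = 372 - 1*24234726 = 372 - 24234726 = -24234354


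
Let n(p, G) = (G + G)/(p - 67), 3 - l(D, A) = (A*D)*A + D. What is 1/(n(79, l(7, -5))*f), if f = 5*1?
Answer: -6/895 ≈ -0.0067039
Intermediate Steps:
f = 5
l(D, A) = 3 - D - D*A² (l(D, A) = 3 - ((A*D)*A + D) = 3 - (D*A² + D) = 3 - (D + D*A²) = 3 + (-D - D*A²) = 3 - D - D*A²)
n(p, G) = 2*G/(-67 + p) (n(p, G) = (2*G)/(-67 + p) = 2*G/(-67 + p))
1/(n(79, l(7, -5))*f) = 1/((2*(3 - 1*7 - 1*7*(-5)²)/(-67 + 79))*5) = 1/((2*(3 - 7 - 1*7*25)/12)*5) = 1/((2*(3 - 7 - 175)*(1/12))*5) = 1/((2*(-179)*(1/12))*5) = 1/(-179/6*5) = 1/(-895/6) = -6/895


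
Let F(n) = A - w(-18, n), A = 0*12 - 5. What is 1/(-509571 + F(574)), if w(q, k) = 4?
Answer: -1/509580 ≈ -1.9624e-6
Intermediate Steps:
A = -5 (A = 0 - 5 = -5)
F(n) = -9 (F(n) = -5 - 1*4 = -5 - 4 = -9)
1/(-509571 + F(574)) = 1/(-509571 - 9) = 1/(-509580) = -1/509580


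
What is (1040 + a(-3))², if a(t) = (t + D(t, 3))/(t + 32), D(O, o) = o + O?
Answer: 909444649/841 ≈ 1.0814e+6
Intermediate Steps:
D(O, o) = O + o
a(t) = (3 + 2*t)/(32 + t) (a(t) = (t + (t + 3))/(t + 32) = (t + (3 + t))/(32 + t) = (3 + 2*t)/(32 + t))
(1040 + a(-3))² = (1040 + (3 + 2*(-3))/(32 - 3))² = (1040 + (3 - 6)/29)² = (1040 + (1/29)*(-3))² = (1040 - 3/29)² = (30157/29)² = 909444649/841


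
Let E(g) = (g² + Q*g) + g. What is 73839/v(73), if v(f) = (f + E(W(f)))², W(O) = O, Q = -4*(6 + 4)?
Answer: 73839/6528025 ≈ 0.011311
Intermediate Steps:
Q = -40 (Q = -4*10 = -40)
E(g) = g² - 39*g (E(g) = (g² - 40*g) + g = g² - 39*g)
v(f) = (f + f*(-39 + f))²
73839/v(73) = 73839/((73²*(-38 + 73)²)) = 73839/((5329*35²)) = 73839/((5329*1225)) = 73839/6528025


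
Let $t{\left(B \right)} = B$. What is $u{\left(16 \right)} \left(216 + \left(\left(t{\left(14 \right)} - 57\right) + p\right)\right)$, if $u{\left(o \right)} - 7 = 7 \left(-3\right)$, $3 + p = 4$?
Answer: $-2436$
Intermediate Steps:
$p = 1$ ($p = -3 + 4 = 1$)
$u{\left(o \right)} = -14$ ($u{\left(o \right)} = 7 + 7 \left(-3\right) = 7 - 21 = -14$)
$u{\left(16 \right)} \left(216 + \left(\left(t{\left(14 \right)} - 57\right) + p\right)\right) = - 14 \left(216 + \left(\left(14 - 57\right) + 1\right)\right) = - 14 \left(216 + \left(-43 + 1\right)\right) = - 14 \left(216 - 42\right) = \left(-14\right) 174 = -2436$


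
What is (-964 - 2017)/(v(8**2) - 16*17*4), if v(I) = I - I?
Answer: 2981/1088 ≈ 2.7399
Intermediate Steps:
v(I) = 0
(-964 - 2017)/(v(8**2) - 16*17*4) = (-964 - 2017)/(0 - 16*17*4) = -2981/(0 - 272*4) = -2981/(0 - 1088) = -2981/(-1088) = -2981*(-1/1088) = 2981/1088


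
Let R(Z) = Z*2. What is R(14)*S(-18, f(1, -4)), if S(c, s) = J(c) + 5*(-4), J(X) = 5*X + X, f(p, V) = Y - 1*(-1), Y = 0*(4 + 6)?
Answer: -3584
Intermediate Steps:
Y = 0 (Y = 0*10 = 0)
R(Z) = 2*Z
f(p, V) = 1 (f(p, V) = 0 - 1*(-1) = 0 + 1 = 1)
J(X) = 6*X
S(c, s) = -20 + 6*c (S(c, s) = 6*c + 5*(-4) = 6*c - 20 = -20 + 6*c)
R(14)*S(-18, f(1, -4)) = (2*14)*(-20 + 6*(-18)) = 28*(-20 - 108) = 28*(-128) = -3584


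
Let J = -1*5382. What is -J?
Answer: 5382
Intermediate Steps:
J = -5382
-J = -1*(-5382) = 5382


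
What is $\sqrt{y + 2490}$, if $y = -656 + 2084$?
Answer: $\sqrt{3918} \approx 62.594$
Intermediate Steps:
$y = 1428$
$\sqrt{y + 2490} = \sqrt{1428 + 2490} = \sqrt{3918}$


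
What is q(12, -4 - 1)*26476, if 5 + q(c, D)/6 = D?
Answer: -1588560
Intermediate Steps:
q(c, D) = -30 + 6*D
q(12, -4 - 1)*26476 = (-30 + 6*(-4 - 1))*26476 = (-30 + 6*(-5))*26476 = (-30 - 30)*26476 = -60*26476 = -1588560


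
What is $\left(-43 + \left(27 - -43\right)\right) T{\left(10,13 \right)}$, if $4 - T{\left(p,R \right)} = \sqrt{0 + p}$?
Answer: $108 - 27 \sqrt{10} \approx 22.618$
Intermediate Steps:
$T{\left(p,R \right)} = 4 - \sqrt{p}$ ($T{\left(p,R \right)} = 4 - \sqrt{0 + p} = 4 - \sqrt{p}$)
$\left(-43 + \left(27 - -43\right)\right) T{\left(10,13 \right)} = \left(-43 + \left(27 - -43\right)\right) \left(4 - \sqrt{10}\right) = \left(-43 + \left(27 + 43\right)\right) \left(4 - \sqrt{10}\right) = \left(-43 + 70\right) \left(4 - \sqrt{10}\right) = 27 \left(4 - \sqrt{10}\right) = 108 - 27 \sqrt{10}$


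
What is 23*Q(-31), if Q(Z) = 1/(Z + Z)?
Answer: -23/62 ≈ -0.37097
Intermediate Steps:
Q(Z) = 1/(2*Z)
23*Q(-31) = 23*((1/2)/(-31)) = 23*((1/2)*(-1/31)) = 23*(-1/62) = -23/62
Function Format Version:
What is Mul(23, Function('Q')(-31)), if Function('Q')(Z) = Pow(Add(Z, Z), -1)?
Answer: Rational(-23, 62) ≈ -0.37097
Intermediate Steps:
Function('Q')(Z) = Mul(Rational(1, 2), Pow(Z, -1)) (Function('Q')(Z) = Pow(Mul(2, Z), -1) = Mul(Rational(1, 2), Pow(Z, -1)))
Mul(23, Function('Q')(-31)) = Mul(23, Mul(Rational(1, 2), Pow(-31, -1))) = Mul(23, Mul(Rational(1, 2), Rational(-1, 31))) = Mul(23, Rational(-1, 62)) = Rational(-23, 62)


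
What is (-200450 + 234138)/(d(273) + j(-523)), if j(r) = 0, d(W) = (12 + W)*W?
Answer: 33688/77805 ≈ 0.43298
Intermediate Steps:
d(W) = W*(12 + W)
(-200450 + 234138)/(d(273) + j(-523)) = (-200450 + 234138)/(273*(12 + 273) + 0) = 33688/(273*285 + 0) = 33688/(77805 + 0) = 33688/77805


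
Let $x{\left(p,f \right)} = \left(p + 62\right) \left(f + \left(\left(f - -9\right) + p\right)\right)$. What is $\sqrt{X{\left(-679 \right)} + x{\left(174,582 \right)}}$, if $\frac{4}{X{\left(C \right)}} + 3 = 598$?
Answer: $\frac{4 \sqrt{7033857355}}{595} \approx 563.82$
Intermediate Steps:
$X{\left(C \right)} = \frac{4}{595}$ ($X{\left(C \right)} = \frac{4}{-3 + 598} = \frac{4}{595}$)
$x{\left(p,f \right)} = \left(62 + p\right) \left(9 + p + 2 f\right)$ ($x{\left(p,f \right)} = \left(62 + p\right) \left(f + \left(\left(f + 9\right) + p\right)\right) = \left(62 + p\right) \left(f + \left(\left(9 + f\right) + p\right)\right) = \left(62 + p\right) \left(f + \left(9 + f + p\right)\right) = \left(62 + p\right) \left(9 + p + 2 f\right)$)
$\sqrt{X{\left(-679 \right)} + x{\left(174,582 \right)}} = \sqrt{\frac{4}{595} + \left(558 + 174^{2} + 71 \cdot 174 + 124 \cdot 582 + 2 \cdot 582 \cdot 174\right)} = \sqrt{\frac{4}{595} + \left(558 + 30276 + 12354 + 72168 + 202536\right)} = \sqrt{\frac{4}{595} + 317892} = \sqrt{\frac{189145744}{595}} = \frac{4 \sqrt{7033857355}}{595}$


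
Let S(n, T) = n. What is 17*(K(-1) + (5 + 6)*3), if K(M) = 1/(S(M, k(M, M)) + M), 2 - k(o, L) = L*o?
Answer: 1105/2 ≈ 552.50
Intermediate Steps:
k(o, L) = 2 - L*o
K(M) = 1/(2*M) (K(M) = 1/(M + M) = 1/(2*M))
17*(K(-1) + (5 + 6)*3) = 17*((1/2)/(-1) + (5 + 6)*3) = 17*((1/2)*(-1) + 11*3) = 17*(-1/2 + 33) = 17*(65/2) = 1105/2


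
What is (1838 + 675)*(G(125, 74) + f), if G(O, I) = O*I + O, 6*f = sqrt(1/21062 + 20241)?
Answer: 23559375 + 2513*sqrt(8979066391466)/126372 ≈ 2.3619e+7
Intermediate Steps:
f = sqrt(8979066391466)/126372 (f = sqrt(1/21062 + 20241)/6 = sqrt(426315943/21062)/6 = (sqrt(8979066391466)/21062)/6 = sqrt(8979066391466)/126372 ≈ 23.712)
G(O, I) = O + I*O (G(O, I) = I*O + O = O + I*O)
(1838 + 675)*(G(125, 74) + f) = (1838 + 675)*(125*(1 + 74) + sqrt(8979066391466)/126372) = 2513*(125*75 + sqrt(8979066391466)/126372) = 2513*(9375 + sqrt(8979066391466)/126372) = 23559375 + 2513*sqrt(8979066391466)/126372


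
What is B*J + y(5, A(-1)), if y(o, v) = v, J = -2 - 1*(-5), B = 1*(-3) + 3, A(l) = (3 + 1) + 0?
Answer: 4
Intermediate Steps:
A(l) = 4 (A(l) = 4 + 0 = 4)
B = 0 (B = -3 + 3 = 0)
J = 3 (J = -2 + 5 = 3)
B*J + y(5, A(-1)) = 0*3 + 4 = 0 + 4 = 4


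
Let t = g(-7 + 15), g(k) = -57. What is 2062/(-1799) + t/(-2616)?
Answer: -1763883/1568728 ≈ -1.1244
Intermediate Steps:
t = -57
2062/(-1799) + t/(-2616) = 2062/(-1799) - 57/(-2616) = 2062*(-1/1799) - 57*(-1/2616) = -2062/1799 + 19/872 = -1763883/1568728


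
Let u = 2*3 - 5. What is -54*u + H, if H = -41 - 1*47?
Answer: -142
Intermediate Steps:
H = -88 (H = -41 - 47 = -88)
u = 1 (u = 6 - 5 = 1)
-54*u + H = -54*1 - 88 = -54 - 88 = -142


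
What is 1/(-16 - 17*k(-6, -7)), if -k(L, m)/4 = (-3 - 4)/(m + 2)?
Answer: 5/396 ≈ 0.012626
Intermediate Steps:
k(L, m) = 28/(2 + m) (k(L, m) = -4*(-3 - 4)/(m + 2) = -(-28)/(2 + m) = 28/(2 + m))
1/(-16 - 17*k(-6, -7)) = 1/(-16 - 476/(2 - 7)) = 1/(-16 - 476/(-5)) = 1/(-16 - 476*(-1)/5) = 1/(-16 - 17*(-28/5)) = 1/(-16 + 476/5) = 1/(396/5) = 5/396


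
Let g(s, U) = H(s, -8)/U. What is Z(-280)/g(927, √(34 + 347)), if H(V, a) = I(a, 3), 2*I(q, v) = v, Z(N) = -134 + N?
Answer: -276*√381 ≈ -5387.3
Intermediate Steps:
I(q, v) = v/2
H(V, a) = 3/2 (H(V, a) = (½)*3 = 3/2)
g(s, U) = 3/(2*U)
Z(-280)/g(927, √(34 + 347)) = (-134 - 280)/((3/(2*(√(34 + 347))))) = -414*2*√381/3 = -276*√381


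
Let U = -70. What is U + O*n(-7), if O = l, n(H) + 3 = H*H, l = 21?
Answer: 896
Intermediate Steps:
n(H) = -3 + H**2 (n(H) = -3 + H*H = -3 + H**2)
O = 21
U + O*n(-7) = -70 + 21*(-3 + (-7)**2) = -70 + 21*(-3 + 49) = -70 + 21*46 = -70 + 966 = 896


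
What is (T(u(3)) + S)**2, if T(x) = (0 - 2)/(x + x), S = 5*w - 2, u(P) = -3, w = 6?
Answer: 7225/9 ≈ 802.78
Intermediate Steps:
S = 28 (S = 5*6 - 2 = 30 - 2 = 28)
T(x) = -1/x (T(x) = -2*1/(2*x) = -1/x)
(T(u(3)) + S)**2 = (-1/(-3) + 28)**2 = (-1*(-1/3) + 28)**2 = (1/3 + 28)**2 = (85/3)**2 = 7225/9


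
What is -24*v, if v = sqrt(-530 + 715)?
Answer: -24*sqrt(185) ≈ -326.44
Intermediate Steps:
v = sqrt(185) ≈ 13.601
-24*v = -24*sqrt(185)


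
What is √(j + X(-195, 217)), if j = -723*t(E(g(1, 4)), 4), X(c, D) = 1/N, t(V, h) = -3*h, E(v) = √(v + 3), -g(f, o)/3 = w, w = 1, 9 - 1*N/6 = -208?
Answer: √14707591206/1302 ≈ 93.145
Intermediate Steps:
N = 1302 (N = 54 - 6*(-208) = 54 + 1248 = 1302)
g(f, o) = -3 (g(f, o) = -3*1 = -3)
E(v) = √(3 + v)
X(c, D) = 1/1302
j = 8676 (j = -(-2169)*4 = -723*(-12) = 8676)
√(j + X(-195, 217)) = √(8676 + 1/1302) = √(11296153/1302) = √14707591206/1302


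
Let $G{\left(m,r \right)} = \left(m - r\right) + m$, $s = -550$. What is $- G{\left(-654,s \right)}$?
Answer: $758$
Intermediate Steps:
$G{\left(m,r \right)} = - r + 2 m$
$- G{\left(-654,s \right)} = - (\left(-1\right) \left(-550\right) + 2 \left(-654\right)) = - (550 - 1308) = \left(-1\right) \left(-758\right) = 758$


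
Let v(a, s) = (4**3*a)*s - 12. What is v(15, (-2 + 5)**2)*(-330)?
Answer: -2847240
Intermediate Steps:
v(a, s) = -12 + 64*a*s (v(a, s) = (64*a)*s - 12 = 64*a*s - 12 = -12 + 64*a*s)
v(15, (-2 + 5)**2)*(-330) = (-12 + 64*15*(-2 + 5)**2)*(-330) = (-12 + 64*15*3**2)*(-330) = (-12 + 64*15*9)*(-330) = (-12 + 8640)*(-330) = 8628*(-330) = -2847240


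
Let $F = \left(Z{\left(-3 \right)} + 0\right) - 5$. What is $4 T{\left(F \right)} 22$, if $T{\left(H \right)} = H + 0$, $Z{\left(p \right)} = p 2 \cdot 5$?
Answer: $-3080$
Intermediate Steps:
$Z{\left(p \right)} = 10 p$ ($Z{\left(p \right)} = 2 p 5 = 10 p$)
$F = -35$ ($F = \left(10 \left(-3\right) + 0\right) - 5 = \left(-30 + 0\right) - 5 = -30 - 5 = -35$)
$T{\left(H \right)} = H$
$4 T{\left(F \right)} 22 = 4 \left(-35\right) 22 = \left(-140\right) 22 = -3080$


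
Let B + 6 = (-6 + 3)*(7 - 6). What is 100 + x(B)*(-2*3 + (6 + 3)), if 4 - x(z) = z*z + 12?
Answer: -167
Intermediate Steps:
B = -9 (B = -6 + (-6 + 3)*(7 - 6) = -6 - 3*1 = -6 - 3 = -9)
x(z) = -8 - z**2 (x(z) = 4 - (z*z + 12) = 4 - (z**2 + 12) = 4 - (12 + z**2) = 4 + (-12 - z**2) = -8 - z**2)
100 + x(B)*(-2*3 + (6 + 3)) = 100 + (-8 - 1*(-9)**2)*(-2*3 + (6 + 3)) = 100 + (-8 - 1*81)*(-6 + 9) = 100 + (-8 - 81)*3 = 100 - 89*3 = 100 - 267 = -167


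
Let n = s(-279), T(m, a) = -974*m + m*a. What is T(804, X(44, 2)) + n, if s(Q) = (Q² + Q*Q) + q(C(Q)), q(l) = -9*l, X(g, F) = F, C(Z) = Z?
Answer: -623295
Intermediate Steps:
T(m, a) = -974*m + a*m
s(Q) = -9*Q + 2*Q² (s(Q) = (Q² + Q*Q) - 9*Q = (Q² + Q²) - 9*Q = 2*Q² - 9*Q = -9*Q + 2*Q²)
n = 158193 (n = -279*(-9 + 2*(-279)) = -279*(-9 - 558) = -279*(-567) = 158193)
T(804, X(44, 2)) + n = 804*(-974 + 2) + 158193 = 804*(-972) + 158193 = -781488 + 158193 = -623295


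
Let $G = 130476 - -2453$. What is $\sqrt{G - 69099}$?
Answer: $\sqrt{63830} \approx 252.65$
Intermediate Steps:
$G = 132929$ ($G = 130476 + 2453 = 132929$)
$\sqrt{G - 69099} = \sqrt{132929 - 69099} = \sqrt{63830}$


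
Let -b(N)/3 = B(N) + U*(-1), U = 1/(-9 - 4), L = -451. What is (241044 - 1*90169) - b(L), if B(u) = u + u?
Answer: 1926200/13 ≈ 1.4817e+5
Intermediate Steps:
B(u) = 2*u
U = -1/13 (U = 1/(-13) = -1/13 ≈ -0.076923)
b(N) = -3/13 - 6*N (b(N) = -3*(2*N - 1/13*(-1)) = -3*(2*N + 1/13) = -3*(1/13 + 2*N) = -3/13 - 6*N)
(241044 - 1*90169) - b(L) = (241044 - 1*90169) - (-3/13 - 6*(-451)) = (241044 - 90169) - (-3/13 + 2706) = 150875 - 1*35175/13 = 150875 - 35175/13 = 1926200/13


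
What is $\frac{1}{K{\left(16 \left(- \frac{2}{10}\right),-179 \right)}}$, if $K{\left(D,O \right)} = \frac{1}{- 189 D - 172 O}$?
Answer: $\frac{156964}{5} \approx 31393.0$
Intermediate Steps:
$\frac{1}{K{\left(16 \left(- \frac{2}{10}\right),-179 \right)}} = \frac{1}{\left(-1\right) \frac{1}{172 \left(-179\right) + 189 \cdot 16 \left(- \frac{2}{10}\right)}} = \frac{1}{\left(-1\right) \frac{1}{-30788 + 189 \cdot 16 \left(\left(-2\right) \frac{1}{10}\right)}} = \frac{1}{\left(-1\right) \frac{1}{-30788 + 189 \cdot 16 \left(- \frac{1}{5}\right)}} = \frac{1}{\left(-1\right) \frac{1}{-30788 + 189 \left(- \frac{16}{5}\right)}} = \frac{1}{\left(-1\right) \frac{1}{-30788 - \frac{3024}{5}}} = \frac{1}{\left(-1\right) \frac{1}{- \frac{156964}{5}}} = \frac{1}{\left(-1\right) \left(- \frac{5}{156964}\right)} = \frac{1}{\frac{5}{156964}} = \frac{156964}{5}$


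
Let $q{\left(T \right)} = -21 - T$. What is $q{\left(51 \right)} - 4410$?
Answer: $-4482$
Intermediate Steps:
$q{\left(51 \right)} - 4410 = \left(-21 - 51\right) - 4410 = -72 - 4410 = -4482$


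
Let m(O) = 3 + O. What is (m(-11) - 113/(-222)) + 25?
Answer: 3887/222 ≈ 17.509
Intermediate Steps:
(m(-11) - 113/(-222)) + 25 = ((3 - 11) - 113/(-222)) + 25 = (-8 - 113*(-1/222)) + 25 = (-8 + 113/222) + 25 = -1663/222 + 25 = 3887/222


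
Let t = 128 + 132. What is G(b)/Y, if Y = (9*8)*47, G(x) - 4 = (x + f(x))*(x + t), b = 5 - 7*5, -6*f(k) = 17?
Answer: -22643/10152 ≈ -2.2304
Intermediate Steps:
f(k) = -17/6 (f(k) = -1/6*17 = -17/6)
t = 260
b = -30 (b = 5 - 35 = -30)
G(x) = 4 + (260 + x)*(-17/6 + x) (G(x) = 4 + (x - 17/6)*(x + 260) = 4 + (-17/6 + x)*(260 + x) = 4 + (260 + x)*(-17/6 + x))
Y = 3384 (Y = 72*47 = 3384)
G(b)/Y = (-2198/3 + (-30)**2 + (1543/6)*(-30))/3384 = (-2198/3 + 900 - 7715)*(1/3384) = -22643/3*1/3384 = -22643/10152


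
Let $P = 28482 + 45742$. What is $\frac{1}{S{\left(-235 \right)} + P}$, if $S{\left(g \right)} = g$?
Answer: $\frac{1}{73989} \approx 1.3516 \cdot 10^{-5}$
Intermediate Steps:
$P = 74224$
$\frac{1}{S{\left(-235 \right)} + P} = \frac{1}{-235 + 74224} = \frac{1}{73989}$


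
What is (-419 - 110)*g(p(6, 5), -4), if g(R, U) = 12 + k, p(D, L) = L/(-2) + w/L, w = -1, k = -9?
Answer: -1587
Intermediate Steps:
p(D, L) = -1/L - L/2 (p(D, L) = L/(-2) - 1/L = L*(-½) - 1/L = -L/2 - 1/L = -1/L - L/2)
g(R, U) = 3 (g(R, U) = 12 - 9 = 3)
(-419 - 110)*g(p(6, 5), -4) = (-419 - 110)*3 = -529*3 = -1587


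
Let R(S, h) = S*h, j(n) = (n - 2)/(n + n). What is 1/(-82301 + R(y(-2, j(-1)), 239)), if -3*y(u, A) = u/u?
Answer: -3/247142 ≈ -1.2139e-5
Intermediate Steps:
j(n) = (-2 + n)/(2*n) (j(n) = (-2 + n)/((2*n)) = (-2 + n)*(1/(2*n)) = (-2 + n)/(2*n))
y(u, A) = -1/3 (y(u, A) = -u/(3*u) = -1/3*1 = -1/3)
1/(-82301 + R(y(-2, j(-1)), 239)) = 1/(-82301 - 1/3*239) = 1/(-82301 - 239/3) = 1/(-247142/3) = -3/247142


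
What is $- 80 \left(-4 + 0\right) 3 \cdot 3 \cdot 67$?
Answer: $192960$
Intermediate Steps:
$- 80 \left(-4 + 0\right) 3 \cdot 3 \cdot 67 = - 80 \left(-4\right) 3 \cdot 3 \cdot 67 = - 80 \left(\left(-12\right) 3\right) 67 = \left(-80\right) \left(-36\right) 67 = 2880 \cdot 67 = 192960$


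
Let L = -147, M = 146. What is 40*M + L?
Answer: 5693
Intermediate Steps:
40*M + L = 40*146 - 147 = 5840 - 147 = 5693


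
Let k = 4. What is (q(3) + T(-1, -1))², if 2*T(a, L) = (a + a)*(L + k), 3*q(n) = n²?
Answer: 0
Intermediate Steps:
q(n) = n²/3
T(a, L) = a*(4 + L) (T(a, L) = ((a + a)*(L + 4))/2 = ((2*a)*(4 + L))/2 = (2*a*(4 + L))/2 = a*(4 + L))
(q(3) + T(-1, -1))² = ((⅓)*3² - (4 - 1))² = ((⅓)*9 - 1*3)² = (3 - 3)² = 0² = 0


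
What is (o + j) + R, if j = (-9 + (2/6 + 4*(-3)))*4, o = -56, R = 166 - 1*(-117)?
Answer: 433/3 ≈ 144.33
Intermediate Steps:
R = 283 (R = 166 + 117 = 283)
j = -248/3 (j = (-9 + (2*(1/6) - 12))*4 = (-9 + (1/3 - 12))*4 = (-9 - 35/3)*4 = -62/3*4 = -248/3 ≈ -82.667)
(o + j) + R = (-56 - 248/3) + 283 = -416/3 + 283 = 433/3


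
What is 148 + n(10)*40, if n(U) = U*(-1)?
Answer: -252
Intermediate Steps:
n(U) = -U
148 + n(10)*40 = 148 - 1*10*40 = 148 - 10*40 = 148 - 400 = -252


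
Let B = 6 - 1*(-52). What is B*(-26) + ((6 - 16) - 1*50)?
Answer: -1568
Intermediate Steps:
B = 58 (B = 6 + 52 = 58)
B*(-26) + ((6 - 16) - 1*50) = 58*(-26) + ((6 - 16) - 1*50) = -1508 + (-10 - 50) = -1508 - 60 = -1568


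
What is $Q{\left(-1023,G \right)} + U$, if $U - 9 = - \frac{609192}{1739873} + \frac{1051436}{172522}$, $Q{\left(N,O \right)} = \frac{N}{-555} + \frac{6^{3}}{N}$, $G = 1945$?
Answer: $\frac{155052357242568948}{9467997716451505} \approx 16.376$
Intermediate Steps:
$Q{\left(N,O \right)} = \frac{216}{N} - \frac{N}{555}$ ($Q{\left(N,O \right)} = N \left(- \frac{1}{555}\right) + \frac{216}{N} = - \frac{N}{555} + \frac{216}{N} = \frac{216}{N} - \frac{N}{555}$)
$U = \frac{2212881706379}{150083184853}$ ($U = 9 + \left(- \frac{609192}{1739873} + \frac{1051436}{172522}\right) = 9 + \left(\left(-609192\right) \frac{1}{1739873} + 1051436 \cdot \frac{1}{172522}\right) = 9 + \left(- \frac{609192}{1739873} + \frac{525718}{86261}\right) = 9 + \frac{862133042702}{150083184853} = \frac{2212881706379}{150083184853} \approx 14.744$)
$Q{\left(-1023,G \right)} + U = \left(\frac{216}{-1023} - - \frac{341}{185}\right) + \frac{2212881706379}{150083184853} = \left(216 \left(- \frac{1}{1023}\right) + \frac{341}{185}\right) + \frac{2212881706379}{150083184853} = \left(- \frac{72}{341} + \frac{341}{185}\right) + \frac{2212881706379}{150083184853} = \frac{102961}{63085} + \frac{2212881706379}{150083184853} = \frac{155052357242568948}{9467997716451505}$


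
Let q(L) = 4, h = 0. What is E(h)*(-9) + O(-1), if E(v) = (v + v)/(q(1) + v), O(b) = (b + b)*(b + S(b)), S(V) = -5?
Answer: 12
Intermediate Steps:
O(b) = 2*b*(-5 + b) (O(b) = (b + b)*(b - 5) = (2*b)*(-5 + b) = 2*b*(-5 + b))
E(v) = 2*v/(4 + v) (E(v) = (v + v)/(4 + v) = (2*v)/(4 + v) = 2*v/(4 + v))
E(h)*(-9) + O(-1) = (2*0/(4 + 0))*(-9) + 2*(-1)*(-5 - 1) = (2*0/4)*(-9) + 2*(-1)*(-6) = (2*0*(¼))*(-9) + 12 = 0*(-9) + 12 = 0 + 12 = 12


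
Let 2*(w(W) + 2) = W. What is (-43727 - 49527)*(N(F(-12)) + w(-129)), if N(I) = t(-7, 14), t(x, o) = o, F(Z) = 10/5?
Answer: 4895835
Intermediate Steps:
F(Z) = 2 (F(Z) = 10*(⅕) = 2)
w(W) = -2 + W/2
N(I) = 14
(-43727 - 49527)*(N(F(-12)) + w(-129)) = (-43727 - 49527)*(14 + (-2 + (½)*(-129))) = -93254*(14 + (-2 - 129/2)) = -93254*(14 - 133/2) = -93254*(-105/2) = 4895835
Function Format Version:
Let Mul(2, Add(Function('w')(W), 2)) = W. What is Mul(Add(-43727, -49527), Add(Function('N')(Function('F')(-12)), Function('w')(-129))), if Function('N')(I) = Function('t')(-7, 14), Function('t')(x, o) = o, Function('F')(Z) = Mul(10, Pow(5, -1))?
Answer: 4895835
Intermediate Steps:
Function('F')(Z) = 2 (Function('F')(Z) = Mul(10, Rational(1, 5)) = 2)
Function('w')(W) = Add(-2, Mul(Rational(1, 2), W))
Function('N')(I) = 14
Mul(Add(-43727, -49527), Add(Function('N')(Function('F')(-12)), Function('w')(-129))) = Mul(Add(-43727, -49527), Add(14, Add(-2, Mul(Rational(1, 2), -129)))) = Mul(-93254, Add(14, Add(-2, Rational(-129, 2)))) = Mul(-93254, Add(14, Rational(-133, 2))) = Mul(-93254, Rational(-105, 2)) = 4895835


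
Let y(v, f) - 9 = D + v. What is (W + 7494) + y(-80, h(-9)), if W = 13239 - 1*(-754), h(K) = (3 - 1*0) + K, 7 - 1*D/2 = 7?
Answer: 21416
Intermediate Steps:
D = 0 (D = 14 - 2*7 = 14 - 14 = 0)
h(K) = 3 + K (h(K) = (3 + 0) + K = 3 + K)
y(v, f) = 9 + v (y(v, f) = 9 + (0 + v) = 9 + v)
W = 13993 (W = 13239 + 754 = 13993)
(W + 7494) + y(-80, h(-9)) = (13993 + 7494) + (9 - 80) = 21487 - 71 = 21416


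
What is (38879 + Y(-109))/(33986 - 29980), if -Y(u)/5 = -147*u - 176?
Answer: -20178/2003 ≈ -10.074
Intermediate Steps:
Y(u) = 880 + 735*u (Y(u) = -5*(-147*u - 176) = -5*(-176 - 147*u) = 880 + 735*u)
(38879 + Y(-109))/(33986 - 29980) = (38879 + (880 + 735*(-109)))/(33986 - 29980) = (38879 + (880 - 80115))/4006 = (38879 - 79235)*(1/4006) = -40356*1/4006 = -20178/2003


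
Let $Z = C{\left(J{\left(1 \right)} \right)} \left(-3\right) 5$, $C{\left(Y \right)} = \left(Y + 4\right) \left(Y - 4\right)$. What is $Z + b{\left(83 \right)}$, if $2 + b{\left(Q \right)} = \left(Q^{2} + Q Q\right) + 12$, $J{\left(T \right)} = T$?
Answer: $14013$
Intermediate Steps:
$b{\left(Q \right)} = 10 + 2 Q^{2}$ ($b{\left(Q \right)} = -2 + \left(\left(Q^{2} + Q Q\right) + 12\right) = -2 + \left(\left(Q^{2} + Q^{2}\right) + 12\right) = -2 + \left(2 Q^{2} + 12\right) = -2 + \left(12 + 2 Q^{2}\right) = 10 + 2 Q^{2}$)
$C{\left(Y \right)} = \left(-4 + Y\right) \left(4 + Y\right)$ ($C{\left(Y \right)} = \left(4 + Y\right) \left(-4 + Y\right) = \left(-4 + Y\right) \left(4 + Y\right)$)
$Z = 225$ ($Z = \left(-16 + 1^{2}\right) \left(-3\right) 5 = \left(-16 + 1\right) \left(-3\right) 5 = \left(-15\right) \left(-3\right) 5 = 45 \cdot 5 = 225$)
$Z + b{\left(83 \right)} = 225 + \left(10 + 2 \cdot 83^{2}\right) = 225 + \left(10 + 2 \cdot 6889\right) = 225 + \left(10 + 13778\right) = 225 + 13788 = 14013$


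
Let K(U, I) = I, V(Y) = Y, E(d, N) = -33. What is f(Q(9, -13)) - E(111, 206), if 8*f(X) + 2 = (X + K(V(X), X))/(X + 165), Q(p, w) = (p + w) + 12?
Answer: 22671/692 ≈ 32.762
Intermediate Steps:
Q(p, w) = 12 + p + w
f(X) = -1/4 + X/(4*(165 + X)) (f(X) = -1/4 + ((X + X)/(X + 165))/8 = -1/4 + ((2*X)/(165 + X))/8 = -1/4 + (2*X/(165 + X))/8 = -1/4 + X/(4*(165 + X)))
f(Q(9, -13)) - E(111, 206) = -165/(660 + 4*(12 + 9 - 13)) - 1*(-33) = -165/(660 + 4*8) + 33 = -165/(660 + 32) + 33 = -165/692 + 33 = 22671/692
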